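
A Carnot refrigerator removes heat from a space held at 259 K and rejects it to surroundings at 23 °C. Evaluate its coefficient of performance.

T_H = 23 °C → 23 + 273.15 = 296.15 K.
For a reversible refrigerator, COP_R = T_C/(T_H − T_C) = 259.00/(296.15 − 259.00) = 6.97.

COP_R ≈ 6.97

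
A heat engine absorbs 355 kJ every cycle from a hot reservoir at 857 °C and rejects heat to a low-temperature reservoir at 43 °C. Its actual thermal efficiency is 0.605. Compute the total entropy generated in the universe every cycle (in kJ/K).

ΔS_univ ≈ 0.129 kJ/K

T_H = 857 °C → 857 + 273.15 = 1130.15 K.
T_C = 43 °C → 43 + 273.15 = 316.15 K.
W = η·Q_H = 0.605 × 355 = 214.8 kJ, so Q_C = Q_H − W = 140.2 kJ.
Reservoir entropy changes: ΔS_H = −Q_H/T_H = −355/1130.15 = -0.3141 kJ/K and ΔS_C = +Q_C/T_C = 140.2/316.15 = 0.4435 kJ/K.
ΔS_univ = −Q_H/T_H + Q_C/T_C = 0.129 kJ/K (> 0, since η = 0.605 < η_Carnot = 0.720).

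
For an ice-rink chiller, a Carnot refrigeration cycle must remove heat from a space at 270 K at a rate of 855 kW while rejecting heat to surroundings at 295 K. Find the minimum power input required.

Ẇ_in ≈ 79.17 kW

The reversible coefficient of performance is COP_R = T_C/(T_H − T_C) = 270.00/25.00 = 10.8000.
W = Q_C/COP_R = 855/10.8000 = 79.17 kW.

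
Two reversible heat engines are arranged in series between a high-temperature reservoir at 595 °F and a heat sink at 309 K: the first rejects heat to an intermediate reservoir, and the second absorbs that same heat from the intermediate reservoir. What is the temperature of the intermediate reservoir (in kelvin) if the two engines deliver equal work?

T_H = 595 °F → (595 − 32) × 5/9 = 312.78 °C = 585.93 K.
For reversible stages Q_m = Q_H·(T_m/T_H). Setting W₁ = Q_H(1 − T_m/T_H) equal to W₂ = Q_m(1 − T_C/T_m) = Q_H·(T_m − T_C)/T_H gives T_H − T_m = T_m − T_C, so T_m = (T_H + T_C)/2 = (585.93 + 309.00)/2 = 447.5 K.

T_m ≈ 447.5 K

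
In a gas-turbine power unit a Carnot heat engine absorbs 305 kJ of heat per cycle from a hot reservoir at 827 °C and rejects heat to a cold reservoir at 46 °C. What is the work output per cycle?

T_H = 827 °C → 827 + 273.15 = 1100.15 K.
T_C = 46 °C → 46 + 273.15 = 319.15 K.
Carnot efficiency: η = 1 − T_C/T_H = 1 − 319.15/1100.15 = 0.7099.
W = η·Q_H = 0.7099 × 305 = 217 kJ.

W ≈ 217 kJ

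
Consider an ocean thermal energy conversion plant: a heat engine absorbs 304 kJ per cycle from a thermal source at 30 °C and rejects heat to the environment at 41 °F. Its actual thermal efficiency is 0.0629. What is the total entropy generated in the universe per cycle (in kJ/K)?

ΔS_univ ≈ 0.02139 kJ/K

T_H = 30 °C → 30 + 273.15 = 303.15 K.
T_C = 41 °F → (41 − 32) × 5/9 = 5.00 °C = 278.15 K.
W = η·Q_H = 0.0629 × 304 = 19.12 kJ, so Q_C = Q_H − W = 284.9 kJ.
Reservoir entropy changes: ΔS_H = −Q_H/T_H = −304/303.15 = -1.003 kJ/K and ΔS_C = +Q_C/T_C = 284.9/278.15 = 1.024 kJ/K.
ΔS_univ = −Q_H/T_H + Q_C/T_C = 0.02139 kJ/K (> 0, since η = 0.0629 < η_Carnot = 0.082).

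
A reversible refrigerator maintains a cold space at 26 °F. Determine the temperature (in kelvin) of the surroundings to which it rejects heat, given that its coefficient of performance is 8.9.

T_C = 26 °F → (26 − 32) × 5/9 = -3.33 °C = 269.82 K.
COP_R = T_C/(T_H − T_C) ⇒ T_H = T_C·(1 + 1/COP_R) = 269.82 × (1 + 1/8.9) = 300 K.

T_H ≈ 300 K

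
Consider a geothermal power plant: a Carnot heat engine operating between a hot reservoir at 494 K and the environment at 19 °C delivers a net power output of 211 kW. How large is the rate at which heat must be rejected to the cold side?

T_C = 19 °C → 19 + 273.15 = 292.15 K.
The Carnot efficiency is η = 1 − T_C/T_H = 1 − 292.15/494.00 = 0.4086.
Since Q_C/Q_H = T_C/T_H and Q_H = W/η, Q_C = W·T_C/(T_H − T_C) = 211 × 292.15/201.85 = 305 kW.

Q̇_C ≈ 305 kW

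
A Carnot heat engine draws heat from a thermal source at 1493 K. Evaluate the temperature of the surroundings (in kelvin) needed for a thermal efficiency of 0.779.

From η = 1 − T_C/T_H, T_C = T_H·(1 − η) = 1493.00 × (1 − 0.779) = 330 K.

T_C ≈ 330 K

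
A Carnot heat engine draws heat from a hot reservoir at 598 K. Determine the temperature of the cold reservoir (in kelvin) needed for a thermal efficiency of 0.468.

From η = 1 − T_C/T_H, T_C = T_H·(1 − η) = 598.00 × (1 − 0.468) = 318 K.

T_C ≈ 318 K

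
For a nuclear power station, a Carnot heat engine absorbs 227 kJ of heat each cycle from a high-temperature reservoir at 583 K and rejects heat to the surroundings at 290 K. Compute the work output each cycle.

Carnot efficiency: η = 1 − T_C/T_H = 1 − 290.00/583.00 = 0.5026.
W = η·Q_H = 0.5026 × 227 = 114.1 kJ.

W ≈ 114.1 kJ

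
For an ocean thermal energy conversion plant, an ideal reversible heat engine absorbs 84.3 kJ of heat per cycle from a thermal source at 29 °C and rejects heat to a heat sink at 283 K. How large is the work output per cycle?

T_H = 29 °C → 29 + 273.15 = 302.15 K.
η_rev = 1 − T_C/T_H = 1 − 283.00/302.15 = 0.0634.
W = η·Q_H = 0.0634 × 84.3 = 5.34 kJ.

W ≈ 5.34 kJ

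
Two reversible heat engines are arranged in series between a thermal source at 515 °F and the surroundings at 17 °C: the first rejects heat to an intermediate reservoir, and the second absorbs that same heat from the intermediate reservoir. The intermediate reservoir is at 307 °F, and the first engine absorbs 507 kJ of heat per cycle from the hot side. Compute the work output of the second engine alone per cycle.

W₂ ≈ 127.1 kJ

T_H = 515 °F → (515 − 32) × 5/9 = 268.33 °C = 541.48 K.
T_C = 17 °C → 17 + 273.15 = 290.15 K.
T_m = 307 °F → (307 − 32) × 5/9 = 152.78 °C = 425.93 K.
Heat entering the second stage: Q_m = Q_H·(T_m/T_H) = 507 × 425.93/541.48 = 398.8 kJ.
Second-stage efficiency η₂ = 1 − T_C/T_m = 1 − 290.15/425.93 = 0.3188, so W₂ = η₂·Q_m = 127.1 kJ.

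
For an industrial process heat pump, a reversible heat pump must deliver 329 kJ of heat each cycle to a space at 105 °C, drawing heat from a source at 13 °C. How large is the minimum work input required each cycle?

W_in ≈ 80.0 kJ

T_H = 105 °C → 105 + 273.15 = 378.15 K.
T_C = 13 °C → 13 + 273.15 = 286.15 K.
For a reversible heat pump, COP_HP = T_H/(T_H − T_C) = 378.15/92.00 = 4.1103.
W = Q_H/COP_HP = 329/4.1103 = 80.0 kJ.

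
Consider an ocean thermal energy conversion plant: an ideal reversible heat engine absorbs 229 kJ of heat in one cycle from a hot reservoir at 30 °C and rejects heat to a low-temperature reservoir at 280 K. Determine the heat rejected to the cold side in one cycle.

T_H = 30 °C → 30 + 273.15 = 303.15 K.
Since the cycle is reversible, η = 1 − T_C/T_H = 1 − 280.00/303.15 = 0.0764.
For a reversible cycle Q_C/Q_H = T_C/T_H, so Q_C = 229 × 280.00/303.15 = 211.5 kJ.

Q_C ≈ 211.5 kJ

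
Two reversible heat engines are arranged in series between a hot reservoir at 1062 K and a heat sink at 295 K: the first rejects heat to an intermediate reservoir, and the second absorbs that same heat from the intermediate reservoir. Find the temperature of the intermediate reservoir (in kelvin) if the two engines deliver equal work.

T_m ≈ 678 K

For reversible stages Q_m = Q_H·(T_m/T_H). Setting W₁ = Q_H(1 − T_m/T_H) equal to W₂ = Q_m(1 − T_C/T_m) = Q_H·(T_m − T_C)/T_H gives T_H − T_m = T_m − T_C, so T_m = (T_H + T_C)/2 = (1062.00 + 295.00)/2 = 678 K.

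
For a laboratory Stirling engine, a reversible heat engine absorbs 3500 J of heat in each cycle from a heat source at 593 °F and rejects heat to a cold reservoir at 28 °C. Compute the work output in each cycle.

T_H = 593 °F → (593 − 32) × 5/9 = 311.67 °C = 584.82 K.
T_C = 28 °C → 28 + 273.15 = 301.15 K.
Carnot efficiency: η = 1 − T_C/T_H = 1 − 301.15/584.82 = 0.4851.
W = η·Q_H = 0.4851 × 3500 = 1700 J.

W ≈ 1700 J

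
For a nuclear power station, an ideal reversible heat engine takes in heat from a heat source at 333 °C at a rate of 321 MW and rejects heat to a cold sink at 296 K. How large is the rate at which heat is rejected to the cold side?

Q̇_C ≈ 156.8 MW

T_H = 333 °C → 333 + 273.15 = 606.15 K.
The Carnot efficiency is η = 1 − T_C/T_H = 1 − 296.00/606.15 = 0.5117.
For a reversible cycle Q_C/Q_H = T_C/T_H, so Q_C = 321 × 296.00/606.15 = 156.8 MW.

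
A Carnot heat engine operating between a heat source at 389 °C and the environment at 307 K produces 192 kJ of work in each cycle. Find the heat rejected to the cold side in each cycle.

Q_C ≈ 166.0 kJ

T_H = 389 °C → 389 + 273.15 = 662.15 K.
Carnot efficiency: η = 1 − T_C/T_H = 1 − 307.00/662.15 = 0.5364.
Since Q_C/Q_H = T_C/T_H and Q_H = W/η, Q_C = W·T_C/(T_H − T_C) = 192 × 307.00/355.15 = 166.0 kJ.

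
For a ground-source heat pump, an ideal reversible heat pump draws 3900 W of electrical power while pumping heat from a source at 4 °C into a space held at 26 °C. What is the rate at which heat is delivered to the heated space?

T_H = 26 °C → 26 + 273.15 = 299.15 K.
T_C = 4 °C → 4 + 273.15 = 277.15 K.
COP_HP = T_H/(T_H − T_C) = 299.15/22.00 = 13.5977.
Q_H = COP_HP · W = 13.5977 × 3900 = 53000 W.

Q̇_H ≈ 53000 W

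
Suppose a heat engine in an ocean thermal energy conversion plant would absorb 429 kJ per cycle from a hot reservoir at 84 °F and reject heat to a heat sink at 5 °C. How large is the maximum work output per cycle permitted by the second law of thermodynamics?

W_max ≈ 33.9 kJ

T_H = 84 °F → (84 − 32) × 5/9 = 28.89 °C = 302.04 K.
T_C = 5 °C → 5 + 273.15 = 278.15 K.
No engine can exceed the Carnot limit: η_max = 1 − T_C/T_H = 1 − 278.15/302.04 = 0.0791.
W_max = η_max · Q_H = 0.0791 × 429 = 33.9 kJ.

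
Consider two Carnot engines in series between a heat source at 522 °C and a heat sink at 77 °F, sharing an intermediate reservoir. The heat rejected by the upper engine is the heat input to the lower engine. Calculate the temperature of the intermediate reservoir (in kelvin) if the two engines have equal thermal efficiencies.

T_H = 522 °C → 522 + 273.15 = 795.15 K.
T_C = 77 °F → (77 − 32) × 5/9 = 25.00 °C = 298.15 K.
Equal efficiencies require 1 − T_m/T_H = 1 − T_C/T_m, i.e. T_m/T_H = T_C/T_m, so T_m = √(T_H·T_C) = √(795.15 × 298.15) = 486.9 K.

T_m ≈ 486.9 K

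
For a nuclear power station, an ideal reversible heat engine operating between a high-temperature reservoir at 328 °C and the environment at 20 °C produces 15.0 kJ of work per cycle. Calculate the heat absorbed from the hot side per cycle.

Q_H ≈ 29.3 kJ

T_H = 328 °C → 328 + 273.15 = 601.15 K.
T_C = 20 °C → 20 + 273.15 = 293.15 K.
For a reversible engine, η = 1 − T_C/T_H = 1 − 293.15/601.15 = 0.5124.
Q_H = W/η = 15.0/0.5124 = 29.3 kJ.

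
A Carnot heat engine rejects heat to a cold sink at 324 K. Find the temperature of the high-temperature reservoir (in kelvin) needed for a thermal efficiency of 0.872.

T_H ≈ 2530 K

From η = 1 − T_C/T_H, solving for T_H gives T_H = T_C/(1 − η) = 324.00/(1 − 0.872) = 2530 K.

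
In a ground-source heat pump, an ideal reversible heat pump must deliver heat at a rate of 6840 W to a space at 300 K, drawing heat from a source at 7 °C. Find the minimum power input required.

T_C = 7 °C → 7 + 273.15 = 280.15 K.
For a reversible heat pump, COP_HP = T_H/(T_H − T_C) = 300.00/19.85 = 15.1134.
W = Q_H/COP_HP = 6840/15.1134 = 453 W.

Ẇ_in ≈ 453 W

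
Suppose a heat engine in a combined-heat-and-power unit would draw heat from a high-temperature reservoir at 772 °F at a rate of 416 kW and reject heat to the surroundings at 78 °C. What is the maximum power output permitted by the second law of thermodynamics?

T_H = 772 °F → (772 − 32) × 5/9 = 411.11 °C = 684.26 K.
T_C = 78 °C → 78 + 273.15 = 351.15 K.
No engine can exceed the Carnot limit: η_max = 1 − T_C/T_H = 1 − 351.15/684.26 = 0.4868.
W_max = η_max · Q_H = 0.4868 × 416 = 203 kW.

Ẇ_max ≈ 203 kW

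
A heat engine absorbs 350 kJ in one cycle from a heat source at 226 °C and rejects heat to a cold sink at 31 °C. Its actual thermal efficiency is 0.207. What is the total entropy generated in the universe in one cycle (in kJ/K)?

ΔS_univ ≈ 0.211 kJ/K

T_H = 226 °C → 226 + 273.15 = 499.15 K.
T_C = 31 °C → 31 + 273.15 = 304.15 K.
W = η·Q_H = 0.207 × 350 = 72.45 kJ, so Q_C = Q_H − W = 277.6 kJ.
Reservoir entropy changes: ΔS_H = −Q_H/T_H = −350/499.15 = -0.7012 kJ/K and ΔS_C = +Q_C/T_C = 277.6/304.15 = 0.9125 kJ/K.
ΔS_univ = −Q_H/T_H + Q_C/T_C = 0.211 kJ/K (> 0, since η = 0.207 < η_Carnot = 0.391).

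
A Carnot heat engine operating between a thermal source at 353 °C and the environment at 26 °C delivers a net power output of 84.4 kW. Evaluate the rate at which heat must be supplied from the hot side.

Q̇_H ≈ 162 kW

T_H = 353 °C → 353 + 273.15 = 626.15 K.
T_C = 26 °C → 26 + 273.15 = 299.15 K.
η_rev = 1 − T_C/T_H = 1 − 299.15/626.15 = 0.5222.
Q_H = W/η = 84.4/0.5222 = 162 kW.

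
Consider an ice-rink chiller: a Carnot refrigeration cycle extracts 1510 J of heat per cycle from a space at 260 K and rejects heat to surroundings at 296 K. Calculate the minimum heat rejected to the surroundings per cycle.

For a reversible cycle Q_H/Q_C = T_H/T_C, so Q_H = Q_C·T_H/T_C = 1510 × 296.00/260.00 = 1719 J.

Q_H ≈ 1719 J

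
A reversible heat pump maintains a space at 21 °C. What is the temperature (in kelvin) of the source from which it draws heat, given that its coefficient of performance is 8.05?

T_C ≈ 258 K

T_H = 21 °C → 21 + 273.15 = 294.15 K.
COP_HP = T_H/(T_H − T_C) ⇒ T_C = T_H·(COP_HP − 1)/COP_HP = 294.15 × (8.05 − 1)/8.05 = 258 K.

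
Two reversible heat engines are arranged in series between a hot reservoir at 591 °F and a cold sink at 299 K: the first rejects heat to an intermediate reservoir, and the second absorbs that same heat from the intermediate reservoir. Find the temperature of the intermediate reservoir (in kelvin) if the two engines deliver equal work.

T_m ≈ 441.4 K

T_H = 591 °F → (591 − 32) × 5/9 = 310.56 °C = 583.71 K.
For reversible stages Q_m = Q_H·(T_m/T_H). Setting W₁ = Q_H(1 − T_m/T_H) equal to W₂ = Q_m(1 − T_C/T_m) = Q_H·(T_m − T_C)/T_H gives T_H − T_m = T_m − T_C, so T_m = (T_H + T_C)/2 = (583.71 + 299.00)/2 = 441.4 K.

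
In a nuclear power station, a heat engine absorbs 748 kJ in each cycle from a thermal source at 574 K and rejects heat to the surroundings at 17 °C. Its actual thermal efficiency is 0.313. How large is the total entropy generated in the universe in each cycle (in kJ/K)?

T_C = 17 °C → 17 + 273.15 = 290.15 K.
W = η·Q_H = 0.313 × 748 = 234.1 kJ, so Q_C = Q_H − W = 513.9 kJ.
The hot reservoir loses entropy Q_H/T_H = 748/574.00 = 1.303 kJ/K; the cold reservoir gains Q_C/T_C = 513.9/290.15 = 1.771 kJ/K.
ΔS_univ = −Q_H/T_H + Q_C/T_C = 0.468 kJ/K (> 0, since η = 0.313 < η_Carnot = 0.495).

ΔS_univ ≈ 0.468 kJ/K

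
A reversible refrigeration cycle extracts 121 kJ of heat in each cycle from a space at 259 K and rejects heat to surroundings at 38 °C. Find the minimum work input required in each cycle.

W_in ≈ 24.36 kJ

T_H = 38 °C → 38 + 273.15 = 311.15 K.
The reversible coefficient of performance is COP_R = T_C/(T_H − T_C) = 259.00/52.15 = 4.9664.
W = Q_C/COP_R = 121/4.9664 = 24.36 kJ.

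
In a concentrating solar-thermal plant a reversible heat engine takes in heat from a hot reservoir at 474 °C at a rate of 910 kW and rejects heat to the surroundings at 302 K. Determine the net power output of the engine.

Ẇ ≈ 542.2 kW

T_H = 474 °C → 474 + 273.15 = 747.15 K.
For a reversible engine, η = 1 − T_C/T_H = 1 − 302.00/747.15 = 0.5958.
W = η·Q_H = 0.5958 × 910 = 542.2 kW.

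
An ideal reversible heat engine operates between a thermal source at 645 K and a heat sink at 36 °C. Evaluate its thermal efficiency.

T_C = 36 °C → 36 + 273.15 = 309.15 K.
η_rev = 1 − T_C/T_H = 1 − 309.15/645.00 = 0.521.

η ≈ 0.521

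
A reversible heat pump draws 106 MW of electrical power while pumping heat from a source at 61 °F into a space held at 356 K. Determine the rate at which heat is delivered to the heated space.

Q̇_H ≈ 565 MW

T_C = 61 °F → (61 − 32) × 5/9 = 16.11 °C = 289.26 K.
For a reversible heat pump, COP_HP = T_H/(T_H − T_C) = 356.00/66.74 = 5.3342.
Q_H = COP_HP · W = 5.3342 × 106 = 565 MW.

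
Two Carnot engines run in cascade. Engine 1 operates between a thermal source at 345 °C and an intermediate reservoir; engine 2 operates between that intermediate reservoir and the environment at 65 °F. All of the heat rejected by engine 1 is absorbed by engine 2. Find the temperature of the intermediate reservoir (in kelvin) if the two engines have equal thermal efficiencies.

T_H = 345 °C → 345 + 273.15 = 618.15 K.
T_C = 65 °F → (65 − 32) × 5/9 = 18.33 °C = 291.48 K.
Equal efficiencies require 1 − T_m/T_H = 1 − T_C/T_m, i.e. T_m/T_H = T_C/T_m, so T_m = √(T_H·T_C) = √(618.15 × 291.48) = 424.5 K.

T_m ≈ 424.5 K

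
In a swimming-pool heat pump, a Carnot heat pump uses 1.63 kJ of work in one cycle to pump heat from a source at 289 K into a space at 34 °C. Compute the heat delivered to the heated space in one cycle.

T_H = 34 °C → 34 + 273.15 = 307.15 K.
Reversible heating COP: COP_HP = T_H/(T_H − T_C) = 307.15/18.15 = 16.9229.
Q_H = COP_HP · W = 16.9229 × 1.63 = 27.6 kJ.

Q_H ≈ 27.6 kJ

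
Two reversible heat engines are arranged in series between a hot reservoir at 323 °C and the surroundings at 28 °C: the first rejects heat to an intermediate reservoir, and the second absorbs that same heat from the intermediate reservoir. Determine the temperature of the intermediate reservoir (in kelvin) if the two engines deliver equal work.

T_m ≈ 449 K

T_H = 323 °C → 323 + 273.15 = 596.15 K.
T_C = 28 °C → 28 + 273.15 = 301.15 K.
For reversible stages Q_m = Q_H·(T_m/T_H). Setting W₁ = Q_H(1 − T_m/T_H) equal to W₂ = Q_m(1 − T_C/T_m) = Q_H·(T_m − T_C)/T_H gives T_H − T_m = T_m − T_C, so T_m = (T_H + T_C)/2 = (596.15 + 301.15)/2 = 449 K.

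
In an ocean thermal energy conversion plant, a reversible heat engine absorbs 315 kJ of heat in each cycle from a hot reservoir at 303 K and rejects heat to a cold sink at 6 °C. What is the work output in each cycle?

T_C = 6 °C → 6 + 273.15 = 279.15 K.
η_rev = 1 − T_C/T_H = 1 − 279.15/303.00 = 0.0787.
W = η·Q_H = 0.0787 × 315 = 24.79 kJ.

W ≈ 24.79 kJ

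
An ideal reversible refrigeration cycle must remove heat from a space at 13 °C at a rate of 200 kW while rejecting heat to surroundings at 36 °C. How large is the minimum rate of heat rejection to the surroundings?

T_H = 36 °C → 36 + 273.15 = 309.15 K.
T_C = 13 °C → 13 + 273.15 = 286.15 K.
For a reversible cycle Q_H/Q_C = T_H/T_C, so Q_H = Q_C·T_H/T_C = 200 × 309.15/286.15 = 216 kW.

Q̇_H ≈ 216 kW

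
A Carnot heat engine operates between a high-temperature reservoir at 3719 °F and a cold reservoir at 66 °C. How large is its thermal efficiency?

η ≈ 0.8539

T_H = 3719 °F → (3719 − 32) × 5/9 = 2048.33 °C = 2321.48 K.
T_C = 66 °C → 66 + 273.15 = 339.15 K.
Carnot efficiency: η = 1 − T_C/T_H = 1 − 339.15/2321.48 = 0.8539.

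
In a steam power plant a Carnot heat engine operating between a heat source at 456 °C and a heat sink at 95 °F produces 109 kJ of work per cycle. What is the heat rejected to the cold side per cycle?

Q_C ≈ 79.78 kJ

T_H = 456 °C → 456 + 273.15 = 729.15 K.
T_C = 95 °F → (95 − 32) × 5/9 = 35.00 °C = 308.15 K.
Since the cycle is reversible, η = 1 − T_C/T_H = 1 − 308.15/729.15 = 0.5774.
Since Q_C/Q_H = T_C/T_H and Q_H = W/η, Q_C = W·T_C/(T_H − T_C) = 109 × 308.15/421.00 = 79.78 kJ.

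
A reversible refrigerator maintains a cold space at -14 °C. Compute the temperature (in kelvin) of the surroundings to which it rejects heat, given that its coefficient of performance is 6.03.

T_C = -14 °C → -14 + 273.15 = 259.15 K.
COP_R = T_C/(T_H − T_C) ⇒ T_H = T_C·(1 + 1/COP_R) = 259.15 × (1 + 1/6.03) = 302 K.

T_H ≈ 302 K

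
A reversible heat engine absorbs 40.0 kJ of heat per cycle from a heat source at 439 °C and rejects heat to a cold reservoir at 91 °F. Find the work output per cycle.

W ≈ 22.8 kJ

T_H = 439 °C → 439 + 273.15 = 712.15 K.
T_C = 91 °F → (91 − 32) × 5/9 = 32.78 °C = 305.93 K.
η_rev = 1 − T_C/T_H = 1 − 305.93/712.15 = 0.5704.
W = η·Q_H = 0.5704 × 40.0 = 22.8 kJ.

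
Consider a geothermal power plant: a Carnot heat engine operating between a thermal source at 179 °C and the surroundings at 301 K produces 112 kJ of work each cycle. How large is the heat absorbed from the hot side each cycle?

Q_H ≈ 335 kJ

T_H = 179 °C → 179 + 273.15 = 452.15 K.
η_rev = 1 − T_C/T_H = 1 − 301.00/452.15 = 0.3343.
Q_H = W/η = 112/0.3343 = 335 kJ.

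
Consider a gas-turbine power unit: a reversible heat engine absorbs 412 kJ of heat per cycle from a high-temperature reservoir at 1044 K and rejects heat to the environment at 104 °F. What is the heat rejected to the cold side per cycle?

Q_C ≈ 124 kJ

T_C = 104 °F → (104 − 32) × 5/9 = 40.00 °C = 313.15 K.
Since the cycle is reversible, η = 1 − T_C/T_H = 1 − 313.15/1044.00 = 0.7000.
For a reversible cycle Q_C/Q_H = T_C/T_H, so Q_C = 412 × 313.15/1044.00 = 124 kJ.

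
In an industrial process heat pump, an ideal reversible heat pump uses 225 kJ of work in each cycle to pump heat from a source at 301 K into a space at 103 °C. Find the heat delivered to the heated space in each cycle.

Q_H ≈ 1130 kJ

T_H = 103 °C → 103 + 273.15 = 376.15 K.
COP_HP = T_H/(T_H − T_C) = 376.15/75.15 = 5.0053.
Q_H = COP_HP · W = 5.0053 × 225 = 1130 kJ.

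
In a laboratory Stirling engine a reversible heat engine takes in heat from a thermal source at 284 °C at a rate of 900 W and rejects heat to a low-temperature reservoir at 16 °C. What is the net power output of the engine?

Ẇ ≈ 432.9 W

T_H = 284 °C → 284 + 273.15 = 557.15 K.
T_C = 16 °C → 16 + 273.15 = 289.15 K.
η_rev = 1 − T_C/T_H = 1 − 289.15/557.15 = 0.4810.
W = η·Q_H = 0.4810 × 900 = 432.9 W.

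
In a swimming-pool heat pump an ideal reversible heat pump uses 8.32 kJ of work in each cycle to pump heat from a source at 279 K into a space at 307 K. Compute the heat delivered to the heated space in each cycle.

The Carnot heat-pump COP is COP_HP = T_H/(T_H − T_C) = 307.00/28.00 = 10.9643.
Q_H = COP_HP · W = 10.9643 × 8.32 = 91.22 kJ.

Q_H ≈ 91.22 kJ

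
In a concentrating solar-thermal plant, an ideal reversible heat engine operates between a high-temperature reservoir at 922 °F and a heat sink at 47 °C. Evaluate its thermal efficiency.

T_H = 922 °F → (922 − 32) × 5/9 = 494.44 °C = 767.59 K.
T_C = 47 °C → 47 + 273.15 = 320.15 K.
The Carnot efficiency is η = 1 − T_C/T_H = 1 − 320.15/767.59 = 0.5829.

η ≈ 0.5829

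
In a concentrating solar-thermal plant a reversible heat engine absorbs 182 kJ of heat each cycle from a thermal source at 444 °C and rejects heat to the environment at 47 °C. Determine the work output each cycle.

W ≈ 101 kJ

T_H = 444 °C → 444 + 273.15 = 717.15 K.
T_C = 47 °C → 47 + 273.15 = 320.15 K.
Carnot efficiency: η = 1 − T_C/T_H = 1 − 320.15/717.15 = 0.5536.
W = η·Q_H = 0.5536 × 182 = 101 kJ.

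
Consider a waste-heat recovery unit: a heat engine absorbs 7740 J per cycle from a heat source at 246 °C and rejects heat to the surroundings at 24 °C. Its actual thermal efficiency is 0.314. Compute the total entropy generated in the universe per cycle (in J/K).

T_H = 246 °C → 246 + 273.15 = 519.15 K.
T_C = 24 °C → 24 + 273.15 = 297.15 K.
W = η·Q_H = 0.314 × 7740 = 2430 J, so Q_C = Q_H − W = 5310 J.
Entropy balance on the reservoirs: −Q_H/T_H = -14.91 J/K, +Q_C/T_C = 17.87 J/K.
ΔS_univ = −Q_H/T_H + Q_C/T_C = 2.96 J/K (> 0, since η = 0.314 < η_Carnot = 0.428).

ΔS_univ ≈ 2.96 J/K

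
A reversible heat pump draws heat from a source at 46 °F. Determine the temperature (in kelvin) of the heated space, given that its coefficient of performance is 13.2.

T_C = 46 °F → (46 − 32) × 5/9 = 7.78 °C = 280.93 K.
COP_HP = T_H/(T_H − T_C) ⇒ T_H = T_C·COP_HP/(COP_HP − 1) = 280.93 × 13.2/(13.2 − 1) = 304.0 K.

T_H ≈ 304.0 K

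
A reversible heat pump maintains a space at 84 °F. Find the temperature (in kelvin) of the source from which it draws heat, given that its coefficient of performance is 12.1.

T_H = 84 °F → (84 − 32) × 5/9 = 28.89 °C = 302.04 K.
COP_HP = T_H/(T_H − T_C) ⇒ T_C = T_H·(COP_HP − 1)/COP_HP = 302.04 × (12.1 − 1)/12.1 = 277 K.

T_C ≈ 277 K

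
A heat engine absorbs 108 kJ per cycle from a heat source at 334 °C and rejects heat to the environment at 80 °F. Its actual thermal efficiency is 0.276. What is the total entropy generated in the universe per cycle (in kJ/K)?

T_H = 334 °C → 334 + 273.15 = 607.15 K.
T_C = 80 °F → (80 − 32) × 5/9 = 26.67 °C = 299.82 K.
W = η·Q_H = 0.276 × 108 = 29.81 kJ, so Q_C = Q_H − W = 78.19 kJ.
Entropy balance on the reservoirs: −Q_H/T_H = -0.1779 kJ/K, +Q_C/T_C = 0.2608 kJ/K.
ΔS_univ = −Q_H/T_H + Q_C/T_C = 0.08292 kJ/K (> 0, since η = 0.276 < η_Carnot = 0.506).

ΔS_univ ≈ 0.08292 kJ/K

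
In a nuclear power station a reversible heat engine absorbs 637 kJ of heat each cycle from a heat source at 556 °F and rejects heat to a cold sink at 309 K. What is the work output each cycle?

W ≈ 288 kJ

T_H = 556 °F → (556 − 32) × 5/9 = 291.11 °C = 564.26 K.
Since the cycle is reversible, η = 1 − T_C/T_H = 1 − 309.00/564.26 = 0.4524.
W = η·Q_H = 0.4524 × 637 = 288 kJ.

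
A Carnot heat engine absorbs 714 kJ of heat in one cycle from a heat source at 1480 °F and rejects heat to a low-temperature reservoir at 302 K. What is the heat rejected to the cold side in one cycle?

Q_C ≈ 200 kJ

T_H = 1480 °F → (1480 − 32) × 5/9 = 804.44 °C = 1077.59 K.
η_rev = 1 − T_C/T_H = 1 − 302.00/1077.59 = 0.7197.
For a reversible cycle Q_C/Q_H = T_C/T_H, so Q_C = 714 × 302.00/1077.59 = 200 kJ.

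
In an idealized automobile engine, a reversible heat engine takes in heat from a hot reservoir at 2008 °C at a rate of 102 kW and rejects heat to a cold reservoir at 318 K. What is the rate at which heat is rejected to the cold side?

T_H = 2008 °C → 2008 + 273.15 = 2281.15 K.
Carnot efficiency: η = 1 − T_C/T_H = 1 − 318.00/2281.15 = 0.8606.
For a reversible cycle Q_C/Q_H = T_C/T_H, so Q_C = 102 × 318.00/2281.15 = 14.2 kW.

Q̇_C ≈ 14.2 kW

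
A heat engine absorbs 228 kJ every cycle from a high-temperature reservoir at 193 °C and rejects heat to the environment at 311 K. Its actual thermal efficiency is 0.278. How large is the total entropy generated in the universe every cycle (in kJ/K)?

T_H = 193 °C → 193 + 273.15 = 466.15 K.
W = η·Q_H = 0.278 × 228 = 63.38 kJ, so Q_C = Q_H − W = 164.6 kJ.
Reservoir entropy changes: ΔS_H = −Q_H/T_H = −228/466.15 = -0.4891 kJ/K and ΔS_C = +Q_C/T_C = 164.6/311.00 = 0.5293 kJ/K.
ΔS_univ = −Q_H/T_H + Q_C/T_C = 0.04020 kJ/K (> 0, since η = 0.278 < η_Carnot = 0.333).

ΔS_univ ≈ 0.04020 kJ/K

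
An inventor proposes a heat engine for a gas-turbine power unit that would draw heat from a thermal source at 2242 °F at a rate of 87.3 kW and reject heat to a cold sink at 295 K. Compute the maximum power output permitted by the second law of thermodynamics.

Ẇ_max ≈ 70.1 kW

T_H = 2242 °F → (2242 − 32) × 5/9 = 1227.78 °C = 1500.93 K.
By the Carnot theorem, η_max = 1 − T_C/T_H = 1 − 295.00/1500.93 = 0.8035.
W_max = η_max · Q_H = 0.8035 × 87.3 = 70.1 kW.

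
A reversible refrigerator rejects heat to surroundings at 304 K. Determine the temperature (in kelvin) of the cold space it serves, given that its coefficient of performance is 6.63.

T_C ≈ 264 K

COP_R = T_C/(T_H − T_C) ⇒ T_C = T_H·COP_R/(1 + COP_R) = 304.00 × 6.63/(1 + 6.63) = 264 K.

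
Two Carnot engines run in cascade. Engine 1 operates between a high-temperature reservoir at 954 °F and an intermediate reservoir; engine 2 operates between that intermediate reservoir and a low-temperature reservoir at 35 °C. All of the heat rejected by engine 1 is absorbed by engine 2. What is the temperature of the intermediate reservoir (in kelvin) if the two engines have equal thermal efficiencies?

T_H = 954 °F → (954 − 32) × 5/9 = 512.22 °C = 785.37 K.
T_C = 35 °C → 35 + 273.15 = 308.15 K.
Equal efficiencies require 1 − T_m/T_H = 1 − T_C/T_m, i.e. T_m/T_H = T_C/T_m, so T_m = √(T_H·T_C) = √(785.37 × 308.15) = 492 K.

T_m ≈ 492 K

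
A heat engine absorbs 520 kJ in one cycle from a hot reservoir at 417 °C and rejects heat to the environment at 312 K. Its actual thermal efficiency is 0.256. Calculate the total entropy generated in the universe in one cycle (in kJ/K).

ΔS_univ ≈ 0.487 kJ/K

T_H = 417 °C → 417 + 273.15 = 690.15 K.
W = η·Q_H = 0.256 × 520 = 133.1 kJ, so Q_C = Q_H − W = 386.9 kJ.
Reservoir entropy changes: ΔS_H = −Q_H/T_H = −520/690.15 = -0.7535 kJ/K and ΔS_C = +Q_C/T_C = 386.9/312.00 = 1.240 kJ/K.
ΔS_univ = −Q_H/T_H + Q_C/T_C = 0.487 kJ/K (> 0, since η = 0.256 < η_Carnot = 0.548).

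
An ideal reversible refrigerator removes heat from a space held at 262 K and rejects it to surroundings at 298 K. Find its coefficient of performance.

COP_R ≈ 7.28

COP_R = T_C/(T_H − T_C) = 262.00/(298.00 − 262.00) = 7.28.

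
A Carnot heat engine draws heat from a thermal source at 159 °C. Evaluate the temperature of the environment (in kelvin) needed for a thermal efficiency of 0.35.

T_H = 159 °C → 159 + 273.15 = 432.15 K.
From η = 1 − T_C/T_H, T_C = T_H·(1 − η) = 432.15 × (1 − 0.35) = 281 K.

T_C ≈ 281 K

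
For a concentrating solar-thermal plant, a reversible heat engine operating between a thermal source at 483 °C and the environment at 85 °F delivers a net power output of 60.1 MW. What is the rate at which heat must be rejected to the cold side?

Q̇_C ≈ 40.1 MW

T_H = 483 °C → 483 + 273.15 = 756.15 K.
T_C = 85 °F → (85 − 32) × 5/9 = 29.44 °C = 302.59 K.
η_rev = 1 − T_C/T_H = 1 − 302.59/756.15 = 0.5998.
Since Q_C/Q_H = T_C/T_H and Q_H = W/η, Q_C = W·T_C/(T_H − T_C) = 60.1 × 302.59/453.56 = 40.1 MW.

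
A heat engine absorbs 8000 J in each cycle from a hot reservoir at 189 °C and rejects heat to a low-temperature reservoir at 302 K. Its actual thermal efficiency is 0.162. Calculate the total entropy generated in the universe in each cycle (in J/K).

ΔS_univ ≈ 4.888 J/K

T_H = 189 °C → 189 + 273.15 = 462.15 K.
W = η·Q_H = 0.162 × 8000 = 1296 J, so Q_C = Q_H − W = 6704 J.
The hot reservoir loses entropy Q_H/T_H = 8000/462.15 = 17.31 J/K; the cold reservoir gains Q_C/T_C = 6704/302.00 = 22.20 J/K.
ΔS_univ = −Q_H/T_H + Q_C/T_C = 4.888 J/K (> 0, since η = 0.162 < η_Carnot = 0.347).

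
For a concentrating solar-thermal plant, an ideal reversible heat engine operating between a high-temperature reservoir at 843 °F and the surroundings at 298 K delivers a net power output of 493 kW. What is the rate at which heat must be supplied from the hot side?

T_H = 843 °F → (843 − 32) × 5/9 = 450.56 °C = 723.71 K.
Since the cycle is reversible, η = 1 − T_C/T_H = 1 − 298.00/723.71 = 0.5882.
Q_H = W/η = 493/0.5882 = 838.1 kW.

Q̇_H ≈ 838.1 kW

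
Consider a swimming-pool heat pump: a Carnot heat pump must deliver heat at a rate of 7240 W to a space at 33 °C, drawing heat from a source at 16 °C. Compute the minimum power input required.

T_H = 33 °C → 33 + 273.15 = 306.15 K.
T_C = 16 °C → 16 + 273.15 = 289.15 K.
The Carnot heat-pump COP is COP_HP = T_H/(T_H − T_C) = 306.15/17.00 = 18.0088.
W = Q_H/COP_HP = 7240/18.0088 = 402 W.

Ẇ_in ≈ 402 W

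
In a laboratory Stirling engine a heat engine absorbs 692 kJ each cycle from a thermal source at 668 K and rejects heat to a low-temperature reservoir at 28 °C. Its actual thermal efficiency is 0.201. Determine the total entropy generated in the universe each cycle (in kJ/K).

T_C = 28 °C → 28 + 273.15 = 301.15 K.
W = η·Q_H = 0.201 × 692 = 139.1 kJ, so Q_C = Q_H − W = 552.9 kJ.
The hot reservoir loses entropy Q_H/T_H = 692/668.00 = 1.036 kJ/K; the cold reservoir gains Q_C/T_C = 552.9/301.15 = 1.836 kJ/K.
ΔS_univ = −Q_H/T_H + Q_C/T_C = 0.800 kJ/K (> 0, since η = 0.201 < η_Carnot = 0.549).

ΔS_univ ≈ 0.800 kJ/K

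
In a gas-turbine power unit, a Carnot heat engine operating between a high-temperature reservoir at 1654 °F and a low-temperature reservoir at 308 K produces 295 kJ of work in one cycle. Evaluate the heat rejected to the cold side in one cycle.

T_H = 1654 °F → (1654 − 32) × 5/9 = 901.11 °C = 1174.26 K.
The Carnot efficiency is η = 1 − T_C/T_H = 1 − 308.00/1174.26 = 0.7377.
Since Q_C/Q_H = T_C/T_H and Q_H = W/η, Q_C = W·T_C/(T_H − T_C) = 295 × 308.00/866.26 = 105 kJ.

Q_C ≈ 105 kJ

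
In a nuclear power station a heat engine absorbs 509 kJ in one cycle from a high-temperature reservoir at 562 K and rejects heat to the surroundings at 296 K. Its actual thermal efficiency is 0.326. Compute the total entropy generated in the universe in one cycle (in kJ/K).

ΔS_univ ≈ 0.253 kJ/K

W = η·Q_H = 0.326 × 509 = 165.9 kJ, so Q_C = Q_H − W = 343.1 kJ.
Entropy balance on the reservoirs: −Q_H/T_H = -0.9057 kJ/K, +Q_C/T_C = 1.159 kJ/K.
ΔS_univ = −Q_H/T_H + Q_C/T_C = 0.253 kJ/K (> 0, since η = 0.326 < η_Carnot = 0.473).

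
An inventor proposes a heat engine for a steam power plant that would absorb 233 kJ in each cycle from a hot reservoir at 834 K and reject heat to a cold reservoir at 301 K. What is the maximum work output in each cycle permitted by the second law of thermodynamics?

W_max ≈ 149 kJ

The upper bound on efficiency is η_max = 1 − T_C/T_H = 1 − 301.00/834.00 = 0.6391.
W_max = η_max · Q_H = 0.6391 × 233 = 149 kJ.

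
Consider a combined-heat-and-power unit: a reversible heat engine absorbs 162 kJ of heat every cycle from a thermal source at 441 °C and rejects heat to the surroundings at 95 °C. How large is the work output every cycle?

T_H = 441 °C → 441 + 273.15 = 714.15 K.
T_C = 95 °C → 95 + 273.15 = 368.15 K.
Since the cycle is reversible, η = 1 − T_C/T_H = 1 − 368.15/714.15 = 0.4845.
W = η·Q_H = 0.4845 × 162 = 78.5 kJ.

W ≈ 78.5 kJ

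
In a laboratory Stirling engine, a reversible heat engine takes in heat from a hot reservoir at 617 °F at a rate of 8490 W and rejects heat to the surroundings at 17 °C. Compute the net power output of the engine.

Ẇ ≈ 4370 W

T_H = 617 °F → (617 − 32) × 5/9 = 325.00 °C = 598.15 K.
T_C = 17 °C → 17 + 273.15 = 290.15 K.
Carnot efficiency: η = 1 − T_C/T_H = 1 − 290.15/598.15 = 0.5149.
W = η·Q_H = 0.5149 × 8490 = 4370 W.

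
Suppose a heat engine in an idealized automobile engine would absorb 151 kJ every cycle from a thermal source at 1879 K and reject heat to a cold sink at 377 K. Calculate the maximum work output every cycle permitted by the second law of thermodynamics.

By the Carnot theorem, η_max = 1 − T_C/T_H = 1 − 377.00/1879.00 = 0.7994.
W_max = η_max · Q_H = 0.7994 × 151 = 120.7 kJ.

W_max ≈ 120.7 kJ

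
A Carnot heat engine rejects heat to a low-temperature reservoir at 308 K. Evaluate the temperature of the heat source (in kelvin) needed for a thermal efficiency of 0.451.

From η = 1 − T_C/T_H, solving for T_H gives T_H = T_C/(1 − η) = 308.00/(1 − 0.451) = 561 K.

T_H ≈ 561 K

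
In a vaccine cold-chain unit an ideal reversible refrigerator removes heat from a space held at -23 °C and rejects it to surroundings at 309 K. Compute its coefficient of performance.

COP_R ≈ 4.251

T_C = -23 °C → -23 + 273.15 = 250.15 K.
For a reversible refrigerator, COP_R = T_C/(T_H − T_C) = 250.15/(309.00 − 250.15) = 4.251.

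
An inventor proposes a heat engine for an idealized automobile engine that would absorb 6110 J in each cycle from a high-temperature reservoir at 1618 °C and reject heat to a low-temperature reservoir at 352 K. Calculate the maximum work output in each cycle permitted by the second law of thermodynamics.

T_H = 1618 °C → 1618 + 273.15 = 1891.15 K.
The upper bound on efficiency is η_max = 1 − T_C/T_H = 1 − 352.00/1891.15 = 0.8139.
W_max = η_max · Q_H = 0.8139 × 6110 = 4973 J.

W_max ≈ 4973 J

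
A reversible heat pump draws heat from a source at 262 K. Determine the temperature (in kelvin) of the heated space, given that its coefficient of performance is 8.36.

COP_HP = T_H/(T_H − T_C) ⇒ T_H = T_C·COP_HP/(COP_HP − 1) = 262.00 × 8.36/(8.36 − 1) = 297.6 K.

T_H ≈ 297.6 K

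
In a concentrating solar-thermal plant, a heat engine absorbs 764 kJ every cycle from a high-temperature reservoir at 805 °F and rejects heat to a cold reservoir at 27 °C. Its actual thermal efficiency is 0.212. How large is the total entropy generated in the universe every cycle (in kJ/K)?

ΔS_univ ≈ 0.9184 kJ/K

T_H = 805 °F → (805 − 32) × 5/9 = 429.44 °C = 702.59 K.
T_C = 27 °C → 27 + 273.15 = 300.15 K.
W = η·Q_H = 0.212 × 764 = 162.0 kJ, so Q_C = Q_H − W = 602.0 kJ.
Reservoir entropy changes: ΔS_H = −Q_H/T_H = −764/702.59 = -1.087 kJ/K and ΔS_C = +Q_C/T_C = 602.0/300.15 = 2.006 kJ/K.
ΔS_univ = −Q_H/T_H + Q_C/T_C = 0.9184 kJ/K (> 0, since η = 0.212 < η_Carnot = 0.573).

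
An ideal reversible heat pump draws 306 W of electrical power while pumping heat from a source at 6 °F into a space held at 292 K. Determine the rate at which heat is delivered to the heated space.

Q̇_H ≈ 2680 W

T_C = 6 °F → (6 − 32) × 5/9 = -14.44 °C = 258.71 K.
The Carnot heat-pump COP is COP_HP = T_H/(T_H − T_C) = 292.00/33.29 = 8.7702.
Q_H = COP_HP · W = 8.7702 × 306 = 2680 W.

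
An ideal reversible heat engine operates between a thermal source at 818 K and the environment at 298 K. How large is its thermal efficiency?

η ≈ 0.6357

Carnot efficiency: η = 1 − T_C/T_H = 1 − 298.00/818.00 = 0.6357.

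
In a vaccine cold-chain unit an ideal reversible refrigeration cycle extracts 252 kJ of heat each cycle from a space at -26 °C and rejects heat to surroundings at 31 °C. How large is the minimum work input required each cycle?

W_in ≈ 58.1 kJ

T_H = 31 °C → 31 + 273.15 = 304.15 K.
T_C = -26 °C → -26 + 273.15 = 247.15 K.
For a reversible refrigerator, COP_R = T_C/(T_H − T_C) = 247.15/57.00 = 4.3360.
W = Q_C/COP_R = 252/4.3360 = 58.1 kJ.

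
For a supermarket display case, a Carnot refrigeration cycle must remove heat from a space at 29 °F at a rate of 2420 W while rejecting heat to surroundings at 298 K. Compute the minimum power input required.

Ẇ_in ≈ 236 W

T_C = 29 °F → (29 − 32) × 5/9 = -1.67 °C = 271.48 K.
For a reversible refrigerator, COP_R = T_C/(T_H − T_C) = 271.48/26.52 = 10.2382.
W = Q_C/COP_R = 2420/10.2382 = 236 W.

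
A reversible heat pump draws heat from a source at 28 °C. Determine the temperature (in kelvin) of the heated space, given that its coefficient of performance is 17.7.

T_H ≈ 319 K

T_C = 28 °C → 28 + 273.15 = 301.15 K.
COP_HP = T_H/(T_H − T_C) ⇒ T_H = T_C·COP_HP/(COP_HP − 1) = 301.15 × 17.7/(17.7 − 1) = 319 K.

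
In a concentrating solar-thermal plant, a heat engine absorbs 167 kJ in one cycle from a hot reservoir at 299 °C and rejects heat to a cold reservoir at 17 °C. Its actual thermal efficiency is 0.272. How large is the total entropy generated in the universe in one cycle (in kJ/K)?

T_H = 299 °C → 299 + 273.15 = 572.15 K.
T_C = 17 °C → 17 + 273.15 = 290.15 K.
W = η·Q_H = 0.272 × 167 = 45.42 kJ, so Q_C = Q_H − W = 121.6 kJ.
Entropy balance on the reservoirs: −Q_H/T_H = -0.2919 kJ/K, +Q_C/T_C = 0.4190 kJ/K.
ΔS_univ = −Q_H/T_H + Q_C/T_C = 0.127 kJ/K (> 0, since η = 0.272 < η_Carnot = 0.493).

ΔS_univ ≈ 0.127 kJ/K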